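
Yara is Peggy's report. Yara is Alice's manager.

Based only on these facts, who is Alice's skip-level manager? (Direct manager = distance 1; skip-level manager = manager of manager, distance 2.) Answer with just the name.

Answer: Peggy

Derivation:
Reconstructing the manager chain from the given facts:
  Peggy -> Yara -> Alice
(each arrow means 'manager of the next')
Positions in the chain (0 = top):
  position of Peggy: 0
  position of Yara: 1
  position of Alice: 2

Alice is at position 2; the skip-level manager is 2 steps up the chain, i.e. position 0: Peggy.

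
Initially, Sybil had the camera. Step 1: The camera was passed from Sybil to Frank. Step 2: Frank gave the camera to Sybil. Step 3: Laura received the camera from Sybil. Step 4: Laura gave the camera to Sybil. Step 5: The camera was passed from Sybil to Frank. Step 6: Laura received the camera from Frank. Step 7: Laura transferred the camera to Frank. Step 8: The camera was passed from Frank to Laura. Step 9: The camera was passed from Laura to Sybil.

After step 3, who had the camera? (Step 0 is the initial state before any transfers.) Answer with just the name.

Tracking the camera holder through step 3:
After step 0 (start): Sybil
After step 1: Frank
After step 2: Sybil
After step 3: Laura

At step 3, the holder is Laura.

Answer: Laura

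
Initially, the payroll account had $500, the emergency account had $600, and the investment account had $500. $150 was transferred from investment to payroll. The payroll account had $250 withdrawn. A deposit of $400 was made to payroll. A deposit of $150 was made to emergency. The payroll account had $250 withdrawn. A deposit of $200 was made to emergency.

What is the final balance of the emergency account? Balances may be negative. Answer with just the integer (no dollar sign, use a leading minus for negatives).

Answer: 950

Derivation:
Tracking account balances step by step:
Start: payroll=500, emergency=600, investment=500
Event 1 (transfer 150 investment -> payroll): investment: 500 - 150 = 350, payroll: 500 + 150 = 650. Balances: payroll=650, emergency=600, investment=350
Event 2 (withdraw 250 from payroll): payroll: 650 - 250 = 400. Balances: payroll=400, emergency=600, investment=350
Event 3 (deposit 400 to payroll): payroll: 400 + 400 = 800. Balances: payroll=800, emergency=600, investment=350
Event 4 (deposit 150 to emergency): emergency: 600 + 150 = 750. Balances: payroll=800, emergency=750, investment=350
Event 5 (withdraw 250 from payroll): payroll: 800 - 250 = 550. Balances: payroll=550, emergency=750, investment=350
Event 6 (deposit 200 to emergency): emergency: 750 + 200 = 950. Balances: payroll=550, emergency=950, investment=350

Final balance of emergency: 950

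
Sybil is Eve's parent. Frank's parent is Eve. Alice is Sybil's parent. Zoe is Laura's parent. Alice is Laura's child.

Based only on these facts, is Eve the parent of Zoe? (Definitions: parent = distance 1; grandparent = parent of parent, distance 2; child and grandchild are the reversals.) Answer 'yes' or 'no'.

Reconstructing the parent chain from the given facts:
  Zoe -> Laura -> Alice -> Sybil -> Eve -> Frank
(each arrow means 'parent of the next')
Positions in the chain (0 = top):
  position of Zoe: 0
  position of Laura: 1
  position of Alice: 2
  position of Sybil: 3
  position of Eve: 4
  position of Frank: 5

Eve is at position 4, Zoe is at position 0; signed distance (j - i) = -4.
'parent' requires j - i = 1. Actual distance is -4, so the relation does NOT hold.

Answer: no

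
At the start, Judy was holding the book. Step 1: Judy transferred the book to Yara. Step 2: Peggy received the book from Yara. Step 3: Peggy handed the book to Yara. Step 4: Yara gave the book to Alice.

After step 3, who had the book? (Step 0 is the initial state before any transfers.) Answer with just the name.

Tracking the book holder through step 3:
After step 0 (start): Judy
After step 1: Yara
After step 2: Peggy
After step 3: Yara

At step 3, the holder is Yara.

Answer: Yara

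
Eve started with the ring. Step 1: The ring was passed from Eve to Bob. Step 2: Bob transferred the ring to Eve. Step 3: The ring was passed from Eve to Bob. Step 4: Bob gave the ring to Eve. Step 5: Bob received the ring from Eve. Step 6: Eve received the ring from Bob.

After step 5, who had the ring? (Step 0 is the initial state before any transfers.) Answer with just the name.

Answer: Bob

Derivation:
Tracking the ring holder through step 5:
After step 0 (start): Eve
After step 1: Bob
After step 2: Eve
After step 3: Bob
After step 4: Eve
After step 5: Bob

At step 5, the holder is Bob.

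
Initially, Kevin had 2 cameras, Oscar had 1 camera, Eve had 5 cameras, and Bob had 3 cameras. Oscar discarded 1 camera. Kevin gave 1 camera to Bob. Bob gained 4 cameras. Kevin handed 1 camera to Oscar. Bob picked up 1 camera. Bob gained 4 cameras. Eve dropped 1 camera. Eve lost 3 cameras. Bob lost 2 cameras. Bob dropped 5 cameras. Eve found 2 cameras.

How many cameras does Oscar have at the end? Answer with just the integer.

Tracking counts step by step:
Start: Kevin=2, Oscar=1, Eve=5, Bob=3
Event 1 (Oscar -1): Oscar: 1 -> 0. State: Kevin=2, Oscar=0, Eve=5, Bob=3
Event 2 (Kevin -> Bob, 1): Kevin: 2 -> 1, Bob: 3 -> 4. State: Kevin=1, Oscar=0, Eve=5, Bob=4
Event 3 (Bob +4): Bob: 4 -> 8. State: Kevin=1, Oscar=0, Eve=5, Bob=8
Event 4 (Kevin -> Oscar, 1): Kevin: 1 -> 0, Oscar: 0 -> 1. State: Kevin=0, Oscar=1, Eve=5, Bob=8
Event 5 (Bob +1): Bob: 8 -> 9. State: Kevin=0, Oscar=1, Eve=5, Bob=9
Event 6 (Bob +4): Bob: 9 -> 13. State: Kevin=0, Oscar=1, Eve=5, Bob=13
Event 7 (Eve -1): Eve: 5 -> 4. State: Kevin=0, Oscar=1, Eve=4, Bob=13
Event 8 (Eve -3): Eve: 4 -> 1. State: Kevin=0, Oscar=1, Eve=1, Bob=13
Event 9 (Bob -2): Bob: 13 -> 11. State: Kevin=0, Oscar=1, Eve=1, Bob=11
Event 10 (Bob -5): Bob: 11 -> 6. State: Kevin=0, Oscar=1, Eve=1, Bob=6
Event 11 (Eve +2): Eve: 1 -> 3. State: Kevin=0, Oscar=1, Eve=3, Bob=6

Oscar's final count: 1

Answer: 1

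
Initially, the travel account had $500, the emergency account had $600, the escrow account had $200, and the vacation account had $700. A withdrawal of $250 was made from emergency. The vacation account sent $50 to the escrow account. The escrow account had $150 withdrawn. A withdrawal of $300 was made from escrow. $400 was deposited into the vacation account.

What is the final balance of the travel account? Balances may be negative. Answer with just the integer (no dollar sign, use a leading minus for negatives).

Tracking account balances step by step:
Start: travel=500, emergency=600, escrow=200, vacation=700
Event 1 (withdraw 250 from emergency): emergency: 600 - 250 = 350. Balances: travel=500, emergency=350, escrow=200, vacation=700
Event 2 (transfer 50 vacation -> escrow): vacation: 700 - 50 = 650, escrow: 200 + 50 = 250. Balances: travel=500, emergency=350, escrow=250, vacation=650
Event 3 (withdraw 150 from escrow): escrow: 250 - 150 = 100. Balances: travel=500, emergency=350, escrow=100, vacation=650
Event 4 (withdraw 300 from escrow): escrow: 100 - 300 = -200. Balances: travel=500, emergency=350, escrow=-200, vacation=650
Event 5 (deposit 400 to vacation): vacation: 650 + 400 = 1050. Balances: travel=500, emergency=350, escrow=-200, vacation=1050

Final balance of travel: 500

Answer: 500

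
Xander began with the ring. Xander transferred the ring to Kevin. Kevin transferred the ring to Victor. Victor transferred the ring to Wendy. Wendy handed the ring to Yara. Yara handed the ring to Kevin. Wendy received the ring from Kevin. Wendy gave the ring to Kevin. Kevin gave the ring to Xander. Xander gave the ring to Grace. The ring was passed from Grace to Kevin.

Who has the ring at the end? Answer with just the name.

Tracking the ring through each event:
Start: Xander has the ring.
After event 1: Kevin has the ring.
After event 2: Victor has the ring.
After event 3: Wendy has the ring.
After event 4: Yara has the ring.
After event 5: Kevin has the ring.
After event 6: Wendy has the ring.
After event 7: Kevin has the ring.
After event 8: Xander has the ring.
After event 9: Grace has the ring.
After event 10: Kevin has the ring.

Answer: Kevin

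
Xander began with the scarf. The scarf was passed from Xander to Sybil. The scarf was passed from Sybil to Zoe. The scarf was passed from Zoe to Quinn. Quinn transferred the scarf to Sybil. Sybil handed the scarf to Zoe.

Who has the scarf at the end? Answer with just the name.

Tracking the scarf through each event:
Start: Xander has the scarf.
After event 1: Sybil has the scarf.
After event 2: Zoe has the scarf.
After event 3: Quinn has the scarf.
After event 4: Sybil has the scarf.
After event 5: Zoe has the scarf.

Answer: Zoe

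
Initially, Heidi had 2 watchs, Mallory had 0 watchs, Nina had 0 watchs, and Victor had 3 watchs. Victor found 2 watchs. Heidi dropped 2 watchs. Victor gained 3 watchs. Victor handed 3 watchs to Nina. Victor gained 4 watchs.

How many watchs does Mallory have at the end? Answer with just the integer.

Tracking counts step by step:
Start: Heidi=2, Mallory=0, Nina=0, Victor=3
Event 1 (Victor +2): Victor: 3 -> 5. State: Heidi=2, Mallory=0, Nina=0, Victor=5
Event 2 (Heidi -2): Heidi: 2 -> 0. State: Heidi=0, Mallory=0, Nina=0, Victor=5
Event 3 (Victor +3): Victor: 5 -> 8. State: Heidi=0, Mallory=0, Nina=0, Victor=8
Event 4 (Victor -> Nina, 3): Victor: 8 -> 5, Nina: 0 -> 3. State: Heidi=0, Mallory=0, Nina=3, Victor=5
Event 5 (Victor +4): Victor: 5 -> 9. State: Heidi=0, Mallory=0, Nina=3, Victor=9

Mallory's final count: 0

Answer: 0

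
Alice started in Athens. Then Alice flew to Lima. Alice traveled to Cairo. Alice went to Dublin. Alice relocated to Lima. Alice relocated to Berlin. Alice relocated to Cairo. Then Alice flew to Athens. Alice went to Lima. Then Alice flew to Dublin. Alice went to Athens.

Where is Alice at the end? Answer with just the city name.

Tracking Alice's location:
Start: Alice is in Athens.
After move 1: Athens -> Lima. Alice is in Lima.
After move 2: Lima -> Cairo. Alice is in Cairo.
After move 3: Cairo -> Dublin. Alice is in Dublin.
After move 4: Dublin -> Lima. Alice is in Lima.
After move 5: Lima -> Berlin. Alice is in Berlin.
After move 6: Berlin -> Cairo. Alice is in Cairo.
After move 7: Cairo -> Athens. Alice is in Athens.
After move 8: Athens -> Lima. Alice is in Lima.
After move 9: Lima -> Dublin. Alice is in Dublin.
After move 10: Dublin -> Athens. Alice is in Athens.

Answer: Athens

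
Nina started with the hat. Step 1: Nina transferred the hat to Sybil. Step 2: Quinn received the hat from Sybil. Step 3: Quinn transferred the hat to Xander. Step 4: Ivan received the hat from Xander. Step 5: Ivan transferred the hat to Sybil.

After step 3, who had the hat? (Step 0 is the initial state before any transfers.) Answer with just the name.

Tracking the hat holder through step 3:
After step 0 (start): Nina
After step 1: Sybil
After step 2: Quinn
After step 3: Xander

At step 3, the holder is Xander.

Answer: Xander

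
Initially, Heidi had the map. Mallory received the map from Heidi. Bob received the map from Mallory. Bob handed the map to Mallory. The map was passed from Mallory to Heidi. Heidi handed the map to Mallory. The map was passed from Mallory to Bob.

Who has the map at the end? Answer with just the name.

Answer: Bob

Derivation:
Tracking the map through each event:
Start: Heidi has the map.
After event 1: Mallory has the map.
After event 2: Bob has the map.
After event 3: Mallory has the map.
After event 4: Heidi has the map.
After event 5: Mallory has the map.
After event 6: Bob has the map.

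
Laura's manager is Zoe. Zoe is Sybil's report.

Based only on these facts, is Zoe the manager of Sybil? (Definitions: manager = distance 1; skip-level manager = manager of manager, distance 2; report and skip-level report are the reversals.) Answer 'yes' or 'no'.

Reconstructing the manager chain from the given facts:
  Sybil -> Zoe -> Laura
(each arrow means 'manager of the next')
Positions in the chain (0 = top):
  position of Sybil: 0
  position of Zoe: 1
  position of Laura: 2

Zoe is at position 1, Sybil is at position 0; signed distance (j - i) = -1.
'manager' requires j - i = 1. Actual distance is -1, so the relation does NOT hold.

Answer: no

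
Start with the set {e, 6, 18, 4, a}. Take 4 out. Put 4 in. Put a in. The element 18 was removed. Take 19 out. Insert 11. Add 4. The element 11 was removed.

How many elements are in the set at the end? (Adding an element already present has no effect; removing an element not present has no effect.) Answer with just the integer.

Tracking the set through each operation:
Start: {18, 4, 6, a, e}
Event 1 (remove 4): removed. Set: {18, 6, a, e}
Event 2 (add 4): added. Set: {18, 4, 6, a, e}
Event 3 (add a): already present, no change. Set: {18, 4, 6, a, e}
Event 4 (remove 18): removed. Set: {4, 6, a, e}
Event 5 (remove 19): not present, no change. Set: {4, 6, a, e}
Event 6 (add 11): added. Set: {11, 4, 6, a, e}
Event 7 (add 4): already present, no change. Set: {11, 4, 6, a, e}
Event 8 (remove 11): removed. Set: {4, 6, a, e}

Final set: {4, 6, a, e} (size 4)

Answer: 4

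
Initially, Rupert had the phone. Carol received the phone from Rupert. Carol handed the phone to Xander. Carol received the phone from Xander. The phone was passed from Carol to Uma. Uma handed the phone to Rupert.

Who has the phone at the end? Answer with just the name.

Answer: Rupert

Derivation:
Tracking the phone through each event:
Start: Rupert has the phone.
After event 1: Carol has the phone.
After event 2: Xander has the phone.
After event 3: Carol has the phone.
After event 4: Uma has the phone.
After event 5: Rupert has the phone.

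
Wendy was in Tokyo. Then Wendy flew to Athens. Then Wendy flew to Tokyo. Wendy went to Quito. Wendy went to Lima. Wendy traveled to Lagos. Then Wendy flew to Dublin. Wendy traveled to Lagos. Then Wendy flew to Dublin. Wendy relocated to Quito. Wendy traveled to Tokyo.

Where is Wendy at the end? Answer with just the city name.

Answer: Tokyo

Derivation:
Tracking Wendy's location:
Start: Wendy is in Tokyo.
After move 1: Tokyo -> Athens. Wendy is in Athens.
After move 2: Athens -> Tokyo. Wendy is in Tokyo.
After move 3: Tokyo -> Quito. Wendy is in Quito.
After move 4: Quito -> Lima. Wendy is in Lima.
After move 5: Lima -> Lagos. Wendy is in Lagos.
After move 6: Lagos -> Dublin. Wendy is in Dublin.
After move 7: Dublin -> Lagos. Wendy is in Lagos.
After move 8: Lagos -> Dublin. Wendy is in Dublin.
After move 9: Dublin -> Quito. Wendy is in Quito.
After move 10: Quito -> Tokyo. Wendy is in Tokyo.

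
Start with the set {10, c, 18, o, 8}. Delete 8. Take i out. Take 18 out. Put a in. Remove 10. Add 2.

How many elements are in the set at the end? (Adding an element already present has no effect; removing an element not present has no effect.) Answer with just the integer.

Answer: 4

Derivation:
Tracking the set through each operation:
Start: {10, 18, 8, c, o}
Event 1 (remove 8): removed. Set: {10, 18, c, o}
Event 2 (remove i): not present, no change. Set: {10, 18, c, o}
Event 3 (remove 18): removed. Set: {10, c, o}
Event 4 (add a): added. Set: {10, a, c, o}
Event 5 (remove 10): removed. Set: {a, c, o}
Event 6 (add 2): added. Set: {2, a, c, o}

Final set: {2, a, c, o} (size 4)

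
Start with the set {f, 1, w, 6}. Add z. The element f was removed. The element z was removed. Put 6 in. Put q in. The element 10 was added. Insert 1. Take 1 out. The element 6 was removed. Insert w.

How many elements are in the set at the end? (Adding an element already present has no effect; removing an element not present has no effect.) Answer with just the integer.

Answer: 3

Derivation:
Tracking the set through each operation:
Start: {1, 6, f, w}
Event 1 (add z): added. Set: {1, 6, f, w, z}
Event 2 (remove f): removed. Set: {1, 6, w, z}
Event 3 (remove z): removed. Set: {1, 6, w}
Event 4 (add 6): already present, no change. Set: {1, 6, w}
Event 5 (add q): added. Set: {1, 6, q, w}
Event 6 (add 10): added. Set: {1, 10, 6, q, w}
Event 7 (add 1): already present, no change. Set: {1, 10, 6, q, w}
Event 8 (remove 1): removed. Set: {10, 6, q, w}
Event 9 (remove 6): removed. Set: {10, q, w}
Event 10 (add w): already present, no change. Set: {10, q, w}

Final set: {10, q, w} (size 3)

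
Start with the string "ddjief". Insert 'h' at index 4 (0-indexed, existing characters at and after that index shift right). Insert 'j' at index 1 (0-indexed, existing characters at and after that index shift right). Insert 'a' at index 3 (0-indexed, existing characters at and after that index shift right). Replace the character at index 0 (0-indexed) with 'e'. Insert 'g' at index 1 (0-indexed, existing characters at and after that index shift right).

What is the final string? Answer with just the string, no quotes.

Answer: egjdajihef

Derivation:
Applying each edit step by step:
Start: "ddjief"
Op 1 (insert 'h' at idx 4): "ddjief" -> "ddjihef"
Op 2 (insert 'j' at idx 1): "ddjihef" -> "djdjihef"
Op 3 (insert 'a' at idx 3): "djdjihef" -> "djdajihef"
Op 4 (replace idx 0: 'd' -> 'e'): "djdajihef" -> "ejdajihef"
Op 5 (insert 'g' at idx 1): "ejdajihef" -> "egjdajihef"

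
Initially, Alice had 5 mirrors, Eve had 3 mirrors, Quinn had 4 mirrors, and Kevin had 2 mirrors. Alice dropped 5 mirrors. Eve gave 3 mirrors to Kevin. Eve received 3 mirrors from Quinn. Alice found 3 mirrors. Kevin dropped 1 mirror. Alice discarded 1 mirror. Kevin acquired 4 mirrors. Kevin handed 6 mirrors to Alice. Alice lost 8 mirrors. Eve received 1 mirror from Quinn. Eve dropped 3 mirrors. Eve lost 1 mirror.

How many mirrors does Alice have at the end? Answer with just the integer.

Answer: 0

Derivation:
Tracking counts step by step:
Start: Alice=5, Eve=3, Quinn=4, Kevin=2
Event 1 (Alice -5): Alice: 5 -> 0. State: Alice=0, Eve=3, Quinn=4, Kevin=2
Event 2 (Eve -> Kevin, 3): Eve: 3 -> 0, Kevin: 2 -> 5. State: Alice=0, Eve=0, Quinn=4, Kevin=5
Event 3 (Quinn -> Eve, 3): Quinn: 4 -> 1, Eve: 0 -> 3. State: Alice=0, Eve=3, Quinn=1, Kevin=5
Event 4 (Alice +3): Alice: 0 -> 3. State: Alice=3, Eve=3, Quinn=1, Kevin=5
Event 5 (Kevin -1): Kevin: 5 -> 4. State: Alice=3, Eve=3, Quinn=1, Kevin=4
Event 6 (Alice -1): Alice: 3 -> 2. State: Alice=2, Eve=3, Quinn=1, Kevin=4
Event 7 (Kevin +4): Kevin: 4 -> 8. State: Alice=2, Eve=3, Quinn=1, Kevin=8
Event 8 (Kevin -> Alice, 6): Kevin: 8 -> 2, Alice: 2 -> 8. State: Alice=8, Eve=3, Quinn=1, Kevin=2
Event 9 (Alice -8): Alice: 8 -> 0. State: Alice=0, Eve=3, Quinn=1, Kevin=2
Event 10 (Quinn -> Eve, 1): Quinn: 1 -> 0, Eve: 3 -> 4. State: Alice=0, Eve=4, Quinn=0, Kevin=2
Event 11 (Eve -3): Eve: 4 -> 1. State: Alice=0, Eve=1, Quinn=0, Kevin=2
Event 12 (Eve -1): Eve: 1 -> 0. State: Alice=0, Eve=0, Quinn=0, Kevin=2

Alice's final count: 0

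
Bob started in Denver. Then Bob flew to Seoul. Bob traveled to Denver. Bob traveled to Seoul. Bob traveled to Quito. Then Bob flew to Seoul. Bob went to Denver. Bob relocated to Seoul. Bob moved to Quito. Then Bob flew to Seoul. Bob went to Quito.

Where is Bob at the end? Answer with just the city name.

Answer: Quito

Derivation:
Tracking Bob's location:
Start: Bob is in Denver.
After move 1: Denver -> Seoul. Bob is in Seoul.
After move 2: Seoul -> Denver. Bob is in Denver.
After move 3: Denver -> Seoul. Bob is in Seoul.
After move 4: Seoul -> Quito. Bob is in Quito.
After move 5: Quito -> Seoul. Bob is in Seoul.
After move 6: Seoul -> Denver. Bob is in Denver.
After move 7: Denver -> Seoul. Bob is in Seoul.
After move 8: Seoul -> Quito. Bob is in Quito.
After move 9: Quito -> Seoul. Bob is in Seoul.
After move 10: Seoul -> Quito. Bob is in Quito.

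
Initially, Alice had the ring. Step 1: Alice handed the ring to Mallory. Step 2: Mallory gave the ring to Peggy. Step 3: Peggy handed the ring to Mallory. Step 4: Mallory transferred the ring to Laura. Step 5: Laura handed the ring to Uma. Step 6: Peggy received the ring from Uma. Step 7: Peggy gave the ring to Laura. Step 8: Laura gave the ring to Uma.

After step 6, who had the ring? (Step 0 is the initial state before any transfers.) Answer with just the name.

Tracking the ring holder through step 6:
After step 0 (start): Alice
After step 1: Mallory
After step 2: Peggy
After step 3: Mallory
After step 4: Laura
After step 5: Uma
After step 6: Peggy

At step 6, the holder is Peggy.

Answer: Peggy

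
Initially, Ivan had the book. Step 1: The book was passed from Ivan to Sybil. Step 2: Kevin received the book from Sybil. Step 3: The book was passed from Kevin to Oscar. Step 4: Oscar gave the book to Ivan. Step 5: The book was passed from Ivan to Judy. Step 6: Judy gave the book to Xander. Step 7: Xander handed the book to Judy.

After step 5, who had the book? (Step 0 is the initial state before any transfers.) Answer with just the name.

Answer: Judy

Derivation:
Tracking the book holder through step 5:
After step 0 (start): Ivan
After step 1: Sybil
After step 2: Kevin
After step 3: Oscar
After step 4: Ivan
After step 5: Judy

At step 5, the holder is Judy.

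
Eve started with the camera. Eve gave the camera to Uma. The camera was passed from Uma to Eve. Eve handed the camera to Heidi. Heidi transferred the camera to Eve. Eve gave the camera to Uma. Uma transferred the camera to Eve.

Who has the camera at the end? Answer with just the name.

Answer: Eve

Derivation:
Tracking the camera through each event:
Start: Eve has the camera.
After event 1: Uma has the camera.
After event 2: Eve has the camera.
After event 3: Heidi has the camera.
After event 4: Eve has the camera.
After event 5: Uma has the camera.
After event 6: Eve has the camera.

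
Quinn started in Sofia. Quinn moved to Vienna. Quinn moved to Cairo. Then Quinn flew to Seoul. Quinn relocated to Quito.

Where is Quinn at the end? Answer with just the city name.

Answer: Quito

Derivation:
Tracking Quinn's location:
Start: Quinn is in Sofia.
After move 1: Sofia -> Vienna. Quinn is in Vienna.
After move 2: Vienna -> Cairo. Quinn is in Cairo.
After move 3: Cairo -> Seoul. Quinn is in Seoul.
After move 4: Seoul -> Quito. Quinn is in Quito.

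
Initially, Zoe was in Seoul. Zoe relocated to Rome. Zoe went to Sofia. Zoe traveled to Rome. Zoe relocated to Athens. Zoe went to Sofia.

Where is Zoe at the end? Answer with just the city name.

Answer: Sofia

Derivation:
Tracking Zoe's location:
Start: Zoe is in Seoul.
After move 1: Seoul -> Rome. Zoe is in Rome.
After move 2: Rome -> Sofia. Zoe is in Sofia.
After move 3: Sofia -> Rome. Zoe is in Rome.
After move 4: Rome -> Athens. Zoe is in Athens.
After move 5: Athens -> Sofia. Zoe is in Sofia.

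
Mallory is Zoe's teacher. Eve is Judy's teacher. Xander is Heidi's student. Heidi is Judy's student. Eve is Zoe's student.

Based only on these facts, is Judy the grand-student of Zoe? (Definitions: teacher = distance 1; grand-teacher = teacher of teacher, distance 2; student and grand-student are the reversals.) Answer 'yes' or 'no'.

Answer: yes

Derivation:
Reconstructing the teacher chain from the given facts:
  Mallory -> Zoe -> Eve -> Judy -> Heidi -> Xander
(each arrow means 'teacher of the next')
Positions in the chain (0 = top):
  position of Mallory: 0
  position of Zoe: 1
  position of Eve: 2
  position of Judy: 3
  position of Heidi: 4
  position of Xander: 5

Judy is at position 3, Zoe is at position 1; signed distance (j - i) = -2.
'grand-student' requires j - i = -2. Actual distance is -2, so the relation HOLDS.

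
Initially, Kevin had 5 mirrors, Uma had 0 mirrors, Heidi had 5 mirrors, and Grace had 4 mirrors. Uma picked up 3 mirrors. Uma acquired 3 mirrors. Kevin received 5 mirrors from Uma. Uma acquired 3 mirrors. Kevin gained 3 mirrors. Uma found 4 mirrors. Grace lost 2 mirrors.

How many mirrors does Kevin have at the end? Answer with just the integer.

Answer: 13

Derivation:
Tracking counts step by step:
Start: Kevin=5, Uma=0, Heidi=5, Grace=4
Event 1 (Uma +3): Uma: 0 -> 3. State: Kevin=5, Uma=3, Heidi=5, Grace=4
Event 2 (Uma +3): Uma: 3 -> 6. State: Kevin=5, Uma=6, Heidi=5, Grace=4
Event 3 (Uma -> Kevin, 5): Uma: 6 -> 1, Kevin: 5 -> 10. State: Kevin=10, Uma=1, Heidi=5, Grace=4
Event 4 (Uma +3): Uma: 1 -> 4. State: Kevin=10, Uma=4, Heidi=5, Grace=4
Event 5 (Kevin +3): Kevin: 10 -> 13. State: Kevin=13, Uma=4, Heidi=5, Grace=4
Event 6 (Uma +4): Uma: 4 -> 8. State: Kevin=13, Uma=8, Heidi=5, Grace=4
Event 7 (Grace -2): Grace: 4 -> 2. State: Kevin=13, Uma=8, Heidi=5, Grace=2

Kevin's final count: 13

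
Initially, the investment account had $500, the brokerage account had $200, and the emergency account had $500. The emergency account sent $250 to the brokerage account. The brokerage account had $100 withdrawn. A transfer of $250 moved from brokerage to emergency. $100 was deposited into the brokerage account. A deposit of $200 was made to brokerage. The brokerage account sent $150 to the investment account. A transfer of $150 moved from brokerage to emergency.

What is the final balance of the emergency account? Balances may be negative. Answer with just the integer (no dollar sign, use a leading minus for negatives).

Tracking account balances step by step:
Start: investment=500, brokerage=200, emergency=500
Event 1 (transfer 250 emergency -> brokerage): emergency: 500 - 250 = 250, brokerage: 200 + 250 = 450. Balances: investment=500, brokerage=450, emergency=250
Event 2 (withdraw 100 from brokerage): brokerage: 450 - 100 = 350. Balances: investment=500, brokerage=350, emergency=250
Event 3 (transfer 250 brokerage -> emergency): brokerage: 350 - 250 = 100, emergency: 250 + 250 = 500. Balances: investment=500, brokerage=100, emergency=500
Event 4 (deposit 100 to brokerage): brokerage: 100 + 100 = 200. Balances: investment=500, brokerage=200, emergency=500
Event 5 (deposit 200 to brokerage): brokerage: 200 + 200 = 400. Balances: investment=500, brokerage=400, emergency=500
Event 6 (transfer 150 brokerage -> investment): brokerage: 400 - 150 = 250, investment: 500 + 150 = 650. Balances: investment=650, brokerage=250, emergency=500
Event 7 (transfer 150 brokerage -> emergency): brokerage: 250 - 150 = 100, emergency: 500 + 150 = 650. Balances: investment=650, brokerage=100, emergency=650

Final balance of emergency: 650

Answer: 650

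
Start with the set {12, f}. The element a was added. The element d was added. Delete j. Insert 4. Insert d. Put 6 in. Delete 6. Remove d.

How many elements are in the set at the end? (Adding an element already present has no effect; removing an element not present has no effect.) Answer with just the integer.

Answer: 4

Derivation:
Tracking the set through each operation:
Start: {12, f}
Event 1 (add a): added. Set: {12, a, f}
Event 2 (add d): added. Set: {12, a, d, f}
Event 3 (remove j): not present, no change. Set: {12, a, d, f}
Event 4 (add 4): added. Set: {12, 4, a, d, f}
Event 5 (add d): already present, no change. Set: {12, 4, a, d, f}
Event 6 (add 6): added. Set: {12, 4, 6, a, d, f}
Event 7 (remove 6): removed. Set: {12, 4, a, d, f}
Event 8 (remove d): removed. Set: {12, 4, a, f}

Final set: {12, 4, a, f} (size 4)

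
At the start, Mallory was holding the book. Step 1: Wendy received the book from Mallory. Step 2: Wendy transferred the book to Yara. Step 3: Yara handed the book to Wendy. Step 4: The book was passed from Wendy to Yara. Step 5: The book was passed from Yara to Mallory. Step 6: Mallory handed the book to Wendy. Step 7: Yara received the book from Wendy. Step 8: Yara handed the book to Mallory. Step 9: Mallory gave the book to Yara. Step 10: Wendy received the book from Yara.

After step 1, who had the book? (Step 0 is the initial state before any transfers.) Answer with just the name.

Tracking the book holder through step 1:
After step 0 (start): Mallory
After step 1: Wendy

At step 1, the holder is Wendy.

Answer: Wendy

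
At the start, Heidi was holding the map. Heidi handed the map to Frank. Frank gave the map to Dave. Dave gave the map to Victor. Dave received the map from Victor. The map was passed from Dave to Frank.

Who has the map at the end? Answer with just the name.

Tracking the map through each event:
Start: Heidi has the map.
After event 1: Frank has the map.
After event 2: Dave has the map.
After event 3: Victor has the map.
After event 4: Dave has the map.
After event 5: Frank has the map.

Answer: Frank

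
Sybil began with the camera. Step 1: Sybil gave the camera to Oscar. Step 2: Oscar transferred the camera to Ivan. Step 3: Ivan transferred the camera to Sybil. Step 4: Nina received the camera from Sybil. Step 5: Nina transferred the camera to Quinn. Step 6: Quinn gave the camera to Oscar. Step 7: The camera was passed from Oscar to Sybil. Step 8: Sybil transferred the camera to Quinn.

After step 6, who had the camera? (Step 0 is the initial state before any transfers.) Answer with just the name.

Answer: Oscar

Derivation:
Tracking the camera holder through step 6:
After step 0 (start): Sybil
After step 1: Oscar
After step 2: Ivan
After step 3: Sybil
After step 4: Nina
After step 5: Quinn
After step 6: Oscar

At step 6, the holder is Oscar.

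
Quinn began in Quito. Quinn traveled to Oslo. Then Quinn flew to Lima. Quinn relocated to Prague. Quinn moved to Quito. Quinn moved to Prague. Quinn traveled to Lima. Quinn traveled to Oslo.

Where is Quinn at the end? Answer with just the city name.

Tracking Quinn's location:
Start: Quinn is in Quito.
After move 1: Quito -> Oslo. Quinn is in Oslo.
After move 2: Oslo -> Lima. Quinn is in Lima.
After move 3: Lima -> Prague. Quinn is in Prague.
After move 4: Prague -> Quito. Quinn is in Quito.
After move 5: Quito -> Prague. Quinn is in Prague.
After move 6: Prague -> Lima. Quinn is in Lima.
After move 7: Lima -> Oslo. Quinn is in Oslo.

Answer: Oslo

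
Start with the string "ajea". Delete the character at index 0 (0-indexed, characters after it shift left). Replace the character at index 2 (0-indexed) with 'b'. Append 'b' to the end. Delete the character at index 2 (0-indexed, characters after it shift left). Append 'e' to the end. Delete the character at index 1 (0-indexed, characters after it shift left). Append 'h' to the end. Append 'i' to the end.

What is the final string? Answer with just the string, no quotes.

Answer: jbehi

Derivation:
Applying each edit step by step:
Start: "ajea"
Op 1 (delete idx 0 = 'a'): "ajea" -> "jea"
Op 2 (replace idx 2: 'a' -> 'b'): "jea" -> "jeb"
Op 3 (append 'b'): "jeb" -> "jebb"
Op 4 (delete idx 2 = 'b'): "jebb" -> "jeb"
Op 5 (append 'e'): "jeb" -> "jebe"
Op 6 (delete idx 1 = 'e'): "jebe" -> "jbe"
Op 7 (append 'h'): "jbe" -> "jbeh"
Op 8 (append 'i'): "jbeh" -> "jbehi"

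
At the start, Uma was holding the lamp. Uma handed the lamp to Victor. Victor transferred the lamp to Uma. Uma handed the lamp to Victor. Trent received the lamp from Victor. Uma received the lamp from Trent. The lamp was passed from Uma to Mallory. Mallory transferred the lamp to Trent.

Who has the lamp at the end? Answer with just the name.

Answer: Trent

Derivation:
Tracking the lamp through each event:
Start: Uma has the lamp.
After event 1: Victor has the lamp.
After event 2: Uma has the lamp.
After event 3: Victor has the lamp.
After event 4: Trent has the lamp.
After event 5: Uma has the lamp.
After event 6: Mallory has the lamp.
After event 7: Trent has the lamp.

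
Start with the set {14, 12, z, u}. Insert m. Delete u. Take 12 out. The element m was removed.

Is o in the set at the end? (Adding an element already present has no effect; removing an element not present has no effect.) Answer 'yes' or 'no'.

Answer: no

Derivation:
Tracking the set through each operation:
Start: {12, 14, u, z}
Event 1 (add m): added. Set: {12, 14, m, u, z}
Event 2 (remove u): removed. Set: {12, 14, m, z}
Event 3 (remove 12): removed. Set: {14, m, z}
Event 4 (remove m): removed. Set: {14, z}

Final set: {14, z} (size 2)
o is NOT in the final set.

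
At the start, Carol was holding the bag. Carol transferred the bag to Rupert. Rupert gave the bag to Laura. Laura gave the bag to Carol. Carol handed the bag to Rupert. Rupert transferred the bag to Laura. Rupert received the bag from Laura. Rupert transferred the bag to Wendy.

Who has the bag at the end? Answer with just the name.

Tracking the bag through each event:
Start: Carol has the bag.
After event 1: Rupert has the bag.
After event 2: Laura has the bag.
After event 3: Carol has the bag.
After event 4: Rupert has the bag.
After event 5: Laura has the bag.
After event 6: Rupert has the bag.
After event 7: Wendy has the bag.

Answer: Wendy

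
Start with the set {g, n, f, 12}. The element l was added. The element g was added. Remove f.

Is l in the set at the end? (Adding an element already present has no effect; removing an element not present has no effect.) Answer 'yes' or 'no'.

Tracking the set through each operation:
Start: {12, f, g, n}
Event 1 (add l): added. Set: {12, f, g, l, n}
Event 2 (add g): already present, no change. Set: {12, f, g, l, n}
Event 3 (remove f): removed. Set: {12, g, l, n}

Final set: {12, g, l, n} (size 4)
l is in the final set.

Answer: yes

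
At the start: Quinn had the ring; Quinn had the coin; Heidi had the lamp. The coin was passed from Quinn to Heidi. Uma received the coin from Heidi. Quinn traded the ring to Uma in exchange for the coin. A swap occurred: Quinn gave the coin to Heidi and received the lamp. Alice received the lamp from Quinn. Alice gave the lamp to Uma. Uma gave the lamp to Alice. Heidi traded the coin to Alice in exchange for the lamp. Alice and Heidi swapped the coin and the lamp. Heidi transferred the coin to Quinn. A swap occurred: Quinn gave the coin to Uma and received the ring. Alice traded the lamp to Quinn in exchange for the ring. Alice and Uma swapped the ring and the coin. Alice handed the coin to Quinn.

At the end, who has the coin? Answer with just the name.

Tracking all object holders:
Start: ring:Quinn, coin:Quinn, lamp:Heidi
Event 1 (give coin: Quinn -> Heidi). State: ring:Quinn, coin:Heidi, lamp:Heidi
Event 2 (give coin: Heidi -> Uma). State: ring:Quinn, coin:Uma, lamp:Heidi
Event 3 (swap ring<->coin: now ring:Uma, coin:Quinn). State: ring:Uma, coin:Quinn, lamp:Heidi
Event 4 (swap coin<->lamp: now coin:Heidi, lamp:Quinn). State: ring:Uma, coin:Heidi, lamp:Quinn
Event 5 (give lamp: Quinn -> Alice). State: ring:Uma, coin:Heidi, lamp:Alice
Event 6 (give lamp: Alice -> Uma). State: ring:Uma, coin:Heidi, lamp:Uma
Event 7 (give lamp: Uma -> Alice). State: ring:Uma, coin:Heidi, lamp:Alice
Event 8 (swap coin<->lamp: now coin:Alice, lamp:Heidi). State: ring:Uma, coin:Alice, lamp:Heidi
Event 9 (swap coin<->lamp: now coin:Heidi, lamp:Alice). State: ring:Uma, coin:Heidi, lamp:Alice
Event 10 (give coin: Heidi -> Quinn). State: ring:Uma, coin:Quinn, lamp:Alice
Event 11 (swap coin<->ring: now coin:Uma, ring:Quinn). State: ring:Quinn, coin:Uma, lamp:Alice
Event 12 (swap lamp<->ring: now lamp:Quinn, ring:Alice). State: ring:Alice, coin:Uma, lamp:Quinn
Event 13 (swap ring<->coin: now ring:Uma, coin:Alice). State: ring:Uma, coin:Alice, lamp:Quinn
Event 14 (give coin: Alice -> Quinn). State: ring:Uma, coin:Quinn, lamp:Quinn

Final state: ring:Uma, coin:Quinn, lamp:Quinn
The coin is held by Quinn.

Answer: Quinn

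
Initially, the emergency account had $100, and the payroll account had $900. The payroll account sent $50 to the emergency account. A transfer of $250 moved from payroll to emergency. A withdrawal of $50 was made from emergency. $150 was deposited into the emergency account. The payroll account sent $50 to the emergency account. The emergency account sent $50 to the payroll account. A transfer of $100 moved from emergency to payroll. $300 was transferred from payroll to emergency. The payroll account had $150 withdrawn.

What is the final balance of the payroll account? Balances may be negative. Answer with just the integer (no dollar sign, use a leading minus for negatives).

Tracking account balances step by step:
Start: emergency=100, payroll=900
Event 1 (transfer 50 payroll -> emergency): payroll: 900 - 50 = 850, emergency: 100 + 50 = 150. Balances: emergency=150, payroll=850
Event 2 (transfer 250 payroll -> emergency): payroll: 850 - 250 = 600, emergency: 150 + 250 = 400. Balances: emergency=400, payroll=600
Event 3 (withdraw 50 from emergency): emergency: 400 - 50 = 350. Balances: emergency=350, payroll=600
Event 4 (deposit 150 to emergency): emergency: 350 + 150 = 500. Balances: emergency=500, payroll=600
Event 5 (transfer 50 payroll -> emergency): payroll: 600 - 50 = 550, emergency: 500 + 50 = 550. Balances: emergency=550, payroll=550
Event 6 (transfer 50 emergency -> payroll): emergency: 550 - 50 = 500, payroll: 550 + 50 = 600. Balances: emergency=500, payroll=600
Event 7 (transfer 100 emergency -> payroll): emergency: 500 - 100 = 400, payroll: 600 + 100 = 700. Balances: emergency=400, payroll=700
Event 8 (transfer 300 payroll -> emergency): payroll: 700 - 300 = 400, emergency: 400 + 300 = 700. Balances: emergency=700, payroll=400
Event 9 (withdraw 150 from payroll): payroll: 400 - 150 = 250. Balances: emergency=700, payroll=250

Final balance of payroll: 250

Answer: 250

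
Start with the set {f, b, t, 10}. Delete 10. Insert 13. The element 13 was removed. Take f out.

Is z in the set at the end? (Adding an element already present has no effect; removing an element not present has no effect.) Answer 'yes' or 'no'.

Answer: no

Derivation:
Tracking the set through each operation:
Start: {10, b, f, t}
Event 1 (remove 10): removed. Set: {b, f, t}
Event 2 (add 13): added. Set: {13, b, f, t}
Event 3 (remove 13): removed. Set: {b, f, t}
Event 4 (remove f): removed. Set: {b, t}

Final set: {b, t} (size 2)
z is NOT in the final set.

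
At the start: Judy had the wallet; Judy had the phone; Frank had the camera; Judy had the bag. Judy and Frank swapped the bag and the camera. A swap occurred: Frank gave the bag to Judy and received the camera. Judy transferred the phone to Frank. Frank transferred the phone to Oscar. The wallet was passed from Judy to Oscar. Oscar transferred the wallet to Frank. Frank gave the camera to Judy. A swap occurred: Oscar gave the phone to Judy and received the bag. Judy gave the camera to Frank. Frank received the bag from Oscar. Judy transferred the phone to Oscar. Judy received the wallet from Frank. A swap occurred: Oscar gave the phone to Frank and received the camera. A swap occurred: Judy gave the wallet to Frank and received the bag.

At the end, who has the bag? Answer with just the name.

Answer: Judy

Derivation:
Tracking all object holders:
Start: wallet:Judy, phone:Judy, camera:Frank, bag:Judy
Event 1 (swap bag<->camera: now bag:Frank, camera:Judy). State: wallet:Judy, phone:Judy, camera:Judy, bag:Frank
Event 2 (swap bag<->camera: now bag:Judy, camera:Frank). State: wallet:Judy, phone:Judy, camera:Frank, bag:Judy
Event 3 (give phone: Judy -> Frank). State: wallet:Judy, phone:Frank, camera:Frank, bag:Judy
Event 4 (give phone: Frank -> Oscar). State: wallet:Judy, phone:Oscar, camera:Frank, bag:Judy
Event 5 (give wallet: Judy -> Oscar). State: wallet:Oscar, phone:Oscar, camera:Frank, bag:Judy
Event 6 (give wallet: Oscar -> Frank). State: wallet:Frank, phone:Oscar, camera:Frank, bag:Judy
Event 7 (give camera: Frank -> Judy). State: wallet:Frank, phone:Oscar, camera:Judy, bag:Judy
Event 8 (swap phone<->bag: now phone:Judy, bag:Oscar). State: wallet:Frank, phone:Judy, camera:Judy, bag:Oscar
Event 9 (give camera: Judy -> Frank). State: wallet:Frank, phone:Judy, camera:Frank, bag:Oscar
Event 10 (give bag: Oscar -> Frank). State: wallet:Frank, phone:Judy, camera:Frank, bag:Frank
Event 11 (give phone: Judy -> Oscar). State: wallet:Frank, phone:Oscar, camera:Frank, bag:Frank
Event 12 (give wallet: Frank -> Judy). State: wallet:Judy, phone:Oscar, camera:Frank, bag:Frank
Event 13 (swap phone<->camera: now phone:Frank, camera:Oscar). State: wallet:Judy, phone:Frank, camera:Oscar, bag:Frank
Event 14 (swap wallet<->bag: now wallet:Frank, bag:Judy). State: wallet:Frank, phone:Frank, camera:Oscar, bag:Judy

Final state: wallet:Frank, phone:Frank, camera:Oscar, bag:Judy
The bag is held by Judy.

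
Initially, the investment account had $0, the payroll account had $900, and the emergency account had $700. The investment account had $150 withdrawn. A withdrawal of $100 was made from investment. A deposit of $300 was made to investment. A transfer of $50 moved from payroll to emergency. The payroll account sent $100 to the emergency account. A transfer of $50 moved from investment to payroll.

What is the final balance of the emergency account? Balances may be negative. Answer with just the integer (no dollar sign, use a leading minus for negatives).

Tracking account balances step by step:
Start: investment=0, payroll=900, emergency=700
Event 1 (withdraw 150 from investment): investment: 0 - 150 = -150. Balances: investment=-150, payroll=900, emergency=700
Event 2 (withdraw 100 from investment): investment: -150 - 100 = -250. Balances: investment=-250, payroll=900, emergency=700
Event 3 (deposit 300 to investment): investment: -250 + 300 = 50. Balances: investment=50, payroll=900, emergency=700
Event 4 (transfer 50 payroll -> emergency): payroll: 900 - 50 = 850, emergency: 700 + 50 = 750. Balances: investment=50, payroll=850, emergency=750
Event 5 (transfer 100 payroll -> emergency): payroll: 850 - 100 = 750, emergency: 750 + 100 = 850. Balances: investment=50, payroll=750, emergency=850
Event 6 (transfer 50 investment -> payroll): investment: 50 - 50 = 0, payroll: 750 + 50 = 800. Balances: investment=0, payroll=800, emergency=850

Final balance of emergency: 850

Answer: 850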